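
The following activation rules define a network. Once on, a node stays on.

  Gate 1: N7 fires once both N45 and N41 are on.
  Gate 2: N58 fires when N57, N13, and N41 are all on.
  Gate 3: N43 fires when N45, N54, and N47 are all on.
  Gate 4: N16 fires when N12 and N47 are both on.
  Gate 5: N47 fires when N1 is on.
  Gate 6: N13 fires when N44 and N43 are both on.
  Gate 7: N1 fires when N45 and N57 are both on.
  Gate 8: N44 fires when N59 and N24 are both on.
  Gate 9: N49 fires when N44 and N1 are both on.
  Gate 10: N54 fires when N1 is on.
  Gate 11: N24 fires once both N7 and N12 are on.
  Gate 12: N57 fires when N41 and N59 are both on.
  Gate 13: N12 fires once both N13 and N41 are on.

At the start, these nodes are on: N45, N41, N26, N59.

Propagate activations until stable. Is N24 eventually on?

No

N24 would need N7 and N12 (Gate 11), but N12 never turns on.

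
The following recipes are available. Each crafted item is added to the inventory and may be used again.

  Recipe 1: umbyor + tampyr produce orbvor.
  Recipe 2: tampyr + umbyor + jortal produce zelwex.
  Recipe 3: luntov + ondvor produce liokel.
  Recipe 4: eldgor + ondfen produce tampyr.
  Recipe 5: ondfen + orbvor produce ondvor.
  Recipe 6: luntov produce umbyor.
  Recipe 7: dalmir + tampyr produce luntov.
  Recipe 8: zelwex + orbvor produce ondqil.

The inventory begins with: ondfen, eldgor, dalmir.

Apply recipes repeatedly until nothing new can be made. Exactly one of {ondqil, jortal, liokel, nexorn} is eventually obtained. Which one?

eldgor + ondfen → tampyr (Recipe 4).
dalmir + tampyr → luntov (Recipe 7).
Using Recipe 6, luntov makes umbyor.
umbyor + tampyr → orbvor (Recipe 1).
ondfen + orbvor → ondvor (Recipe 5).
luntov + ondvor → liokel (Recipe 3).
No rule produces jortal, and it is not given. ondqil would need zelwex and orbvor (Recipe 8), but zelwex is never obtained. No rule produces nexorn, and it is not given.

liokel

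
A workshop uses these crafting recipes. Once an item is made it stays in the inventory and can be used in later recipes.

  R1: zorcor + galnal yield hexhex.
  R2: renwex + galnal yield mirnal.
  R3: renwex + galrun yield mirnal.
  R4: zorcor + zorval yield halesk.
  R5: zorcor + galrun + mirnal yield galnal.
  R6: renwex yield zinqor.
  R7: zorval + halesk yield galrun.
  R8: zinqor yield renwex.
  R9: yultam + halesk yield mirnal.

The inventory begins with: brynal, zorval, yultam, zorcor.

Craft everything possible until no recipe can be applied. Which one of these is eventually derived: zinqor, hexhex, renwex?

hexhex

zorcor + zorval → halesk (R4).
zorval + halesk → galrun (R7).
yultam + halesk → mirnal (R9).
Using R5, zorcor, galrun, and mirnal make galnal.
zorcor + galnal → hexhex (R1).
zinqor would need renwex (R6), but renwex is never obtained. renwex would need zinqor (R8), but zinqor is never obtained.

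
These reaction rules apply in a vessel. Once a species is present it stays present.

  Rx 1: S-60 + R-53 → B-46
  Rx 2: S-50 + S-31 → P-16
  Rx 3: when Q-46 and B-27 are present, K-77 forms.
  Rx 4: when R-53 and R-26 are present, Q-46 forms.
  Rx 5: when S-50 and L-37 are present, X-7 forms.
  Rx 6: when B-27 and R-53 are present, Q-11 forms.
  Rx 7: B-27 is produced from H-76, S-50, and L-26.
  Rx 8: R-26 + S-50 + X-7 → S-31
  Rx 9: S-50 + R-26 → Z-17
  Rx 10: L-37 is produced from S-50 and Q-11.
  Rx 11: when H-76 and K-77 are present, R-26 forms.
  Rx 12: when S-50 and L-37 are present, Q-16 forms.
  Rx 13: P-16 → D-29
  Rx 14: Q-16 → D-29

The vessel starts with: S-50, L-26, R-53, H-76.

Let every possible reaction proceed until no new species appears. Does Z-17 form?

Z-17 would need S-50 and R-26 (Rx 9), but R-26 never forms.

No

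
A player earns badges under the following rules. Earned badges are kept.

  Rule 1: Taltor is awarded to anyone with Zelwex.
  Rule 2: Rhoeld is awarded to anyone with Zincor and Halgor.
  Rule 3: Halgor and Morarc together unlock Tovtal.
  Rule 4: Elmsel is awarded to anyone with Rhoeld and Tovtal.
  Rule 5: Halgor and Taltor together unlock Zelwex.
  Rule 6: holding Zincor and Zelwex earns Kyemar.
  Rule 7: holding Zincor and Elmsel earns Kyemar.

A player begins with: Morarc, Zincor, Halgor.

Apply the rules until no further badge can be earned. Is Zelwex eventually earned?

No

Zelwex would need Halgor and Taltor (Rule 5), but Taltor is never earned.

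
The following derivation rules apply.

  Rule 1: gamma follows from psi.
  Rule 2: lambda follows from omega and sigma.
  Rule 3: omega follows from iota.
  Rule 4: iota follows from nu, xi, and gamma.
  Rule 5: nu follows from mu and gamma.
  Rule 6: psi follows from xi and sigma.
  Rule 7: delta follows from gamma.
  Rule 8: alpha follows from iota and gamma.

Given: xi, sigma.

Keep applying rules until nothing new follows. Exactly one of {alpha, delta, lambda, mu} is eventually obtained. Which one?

From xi and sigma, Rule 6 gives psi.
From psi, Rule 1 gives gamma.
gamma holds, so delta follows (Rule 7).
alpha would need iota and gamma (Rule 8), but iota is never established. No rule produces mu, and it is not given. lambda would need omega and sigma (Rule 2), but omega is never established.

delta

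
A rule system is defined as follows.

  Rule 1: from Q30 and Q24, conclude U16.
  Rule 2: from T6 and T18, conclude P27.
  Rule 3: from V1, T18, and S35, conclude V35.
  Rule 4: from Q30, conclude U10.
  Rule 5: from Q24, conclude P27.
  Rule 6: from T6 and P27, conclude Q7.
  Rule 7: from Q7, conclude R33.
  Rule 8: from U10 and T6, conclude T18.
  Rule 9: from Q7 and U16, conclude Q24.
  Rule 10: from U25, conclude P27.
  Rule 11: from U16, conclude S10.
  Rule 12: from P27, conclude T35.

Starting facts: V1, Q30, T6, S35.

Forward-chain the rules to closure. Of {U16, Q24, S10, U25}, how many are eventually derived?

0

U16 would need Q30 and Q24 (Rule 1), but Q24 is never established.
Q24 would need Q7 and U16 (Rule 9), but U16 is never established.
S10 would need U16 (Rule 11), but U16 is never established.
No rule produces U25, and it is not given.
None of the 4 are reached.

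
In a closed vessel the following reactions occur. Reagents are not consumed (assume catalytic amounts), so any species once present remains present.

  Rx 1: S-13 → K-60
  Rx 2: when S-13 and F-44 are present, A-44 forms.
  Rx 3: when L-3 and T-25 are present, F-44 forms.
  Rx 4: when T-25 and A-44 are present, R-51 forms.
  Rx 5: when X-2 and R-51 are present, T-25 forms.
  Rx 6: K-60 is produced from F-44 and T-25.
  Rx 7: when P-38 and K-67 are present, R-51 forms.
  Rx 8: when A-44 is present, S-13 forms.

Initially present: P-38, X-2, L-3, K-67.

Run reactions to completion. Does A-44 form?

A-44 would need S-13 and F-44 (Rx 2), but S-13 never forms.

No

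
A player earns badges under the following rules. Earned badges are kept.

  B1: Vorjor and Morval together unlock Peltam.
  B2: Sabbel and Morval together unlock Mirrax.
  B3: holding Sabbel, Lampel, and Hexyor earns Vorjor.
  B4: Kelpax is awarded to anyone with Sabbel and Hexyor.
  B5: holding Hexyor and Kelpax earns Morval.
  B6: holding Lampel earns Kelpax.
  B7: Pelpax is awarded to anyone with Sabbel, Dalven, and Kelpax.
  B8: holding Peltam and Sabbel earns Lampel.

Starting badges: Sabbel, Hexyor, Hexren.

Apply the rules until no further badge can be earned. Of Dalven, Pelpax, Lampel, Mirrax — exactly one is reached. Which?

With Sabbel and Hexyor, Kelpax is earned (B4).
With Hexyor and Kelpax, Morval is earned (B5).
With Sabbel and Morval, Mirrax is earned (B2).
Pelpax would need Sabbel, Dalven, and Kelpax (B7), but Dalven is never earned. Lampel would need Peltam and Sabbel (B8), but Peltam is never earned. No rule produces Dalven, and it is not given.

Mirrax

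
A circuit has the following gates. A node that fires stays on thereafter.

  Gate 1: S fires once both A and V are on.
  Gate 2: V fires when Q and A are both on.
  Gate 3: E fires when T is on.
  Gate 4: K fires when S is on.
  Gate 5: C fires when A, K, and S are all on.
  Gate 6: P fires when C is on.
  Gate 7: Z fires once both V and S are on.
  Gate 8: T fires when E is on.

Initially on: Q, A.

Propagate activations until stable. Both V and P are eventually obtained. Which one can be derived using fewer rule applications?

V: Q and A are on, so V fires (Gate 2). [1 rule application]
P: Gate 2: Q and A on → V on. Gate 1: A and V on → S on. S is on, so K fires (Gate 4). A, K, and S are on, so C fires (Gate 5). Gate 6: C on → P on. [5 rule applications]
V needs fewer.

V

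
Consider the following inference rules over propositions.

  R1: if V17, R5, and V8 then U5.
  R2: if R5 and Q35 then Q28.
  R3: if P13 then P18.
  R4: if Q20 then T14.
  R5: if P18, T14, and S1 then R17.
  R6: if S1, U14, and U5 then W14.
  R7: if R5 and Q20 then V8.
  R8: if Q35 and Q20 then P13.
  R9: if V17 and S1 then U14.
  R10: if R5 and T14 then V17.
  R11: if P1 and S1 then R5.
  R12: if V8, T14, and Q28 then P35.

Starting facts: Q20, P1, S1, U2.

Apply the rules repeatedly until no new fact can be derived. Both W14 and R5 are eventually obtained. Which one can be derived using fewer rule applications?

R5

R5: From P1 and S1, R11 gives R5. [1 rule application]
W14: P1 and S1 hold, so R5 follows (R11). Q20 holds, so T14 follows (R4). R5 and Q20 hold, so V8 follows (R7). From R5 and T14, R10 gives V17. From V17 and S1, R9 gives U14. V17, R5, and V8 hold, so U5 follows (R1). S1, U14, and U5 hold, so W14 follows (R6). [7 rule applications]
R5 needs fewer.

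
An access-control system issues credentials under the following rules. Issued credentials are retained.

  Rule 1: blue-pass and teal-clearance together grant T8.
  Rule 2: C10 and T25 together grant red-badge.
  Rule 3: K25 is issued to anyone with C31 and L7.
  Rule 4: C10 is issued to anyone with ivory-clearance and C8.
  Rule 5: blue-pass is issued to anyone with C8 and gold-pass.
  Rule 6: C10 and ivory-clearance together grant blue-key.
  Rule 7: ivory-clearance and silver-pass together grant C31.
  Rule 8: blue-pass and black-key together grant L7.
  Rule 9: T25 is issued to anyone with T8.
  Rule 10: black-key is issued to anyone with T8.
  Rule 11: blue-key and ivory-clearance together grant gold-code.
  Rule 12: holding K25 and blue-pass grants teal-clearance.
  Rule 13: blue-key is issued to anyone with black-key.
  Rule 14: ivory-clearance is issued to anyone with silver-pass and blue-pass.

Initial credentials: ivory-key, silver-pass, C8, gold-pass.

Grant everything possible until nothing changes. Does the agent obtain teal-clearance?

teal-clearance would need K25 and blue-pass (Rule 12), but K25 is never granted.

No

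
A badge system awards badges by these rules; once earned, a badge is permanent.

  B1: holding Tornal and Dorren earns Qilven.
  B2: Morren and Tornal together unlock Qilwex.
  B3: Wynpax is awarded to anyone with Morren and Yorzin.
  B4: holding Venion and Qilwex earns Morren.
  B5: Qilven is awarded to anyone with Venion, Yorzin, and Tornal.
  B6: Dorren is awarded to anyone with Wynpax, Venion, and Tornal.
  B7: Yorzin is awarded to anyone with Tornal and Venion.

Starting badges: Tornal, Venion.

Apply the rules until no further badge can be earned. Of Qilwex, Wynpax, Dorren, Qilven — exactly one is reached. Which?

With Tornal and Venion, Yorzin is earned (B7).
With Venion, Yorzin, and Tornal, Qilven is earned (B5).
Wynpax would need Morren and Yorzin (B3), but Morren is never earned. Dorren would need Wynpax, Venion, and Tornal (B6), but Wynpax is never earned. Qilwex would need Morren and Tornal (B2), but Morren is never earned.

Qilven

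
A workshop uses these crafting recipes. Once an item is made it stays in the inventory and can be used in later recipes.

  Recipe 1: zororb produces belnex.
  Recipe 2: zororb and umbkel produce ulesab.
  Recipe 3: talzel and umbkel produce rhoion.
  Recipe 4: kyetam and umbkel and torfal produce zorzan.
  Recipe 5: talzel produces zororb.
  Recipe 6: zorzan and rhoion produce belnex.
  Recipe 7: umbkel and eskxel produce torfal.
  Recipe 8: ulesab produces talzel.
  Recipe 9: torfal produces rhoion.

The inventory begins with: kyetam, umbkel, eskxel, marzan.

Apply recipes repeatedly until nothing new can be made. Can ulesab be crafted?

No

ulesab would need zororb and umbkel (Recipe 2), but zororb is never obtained.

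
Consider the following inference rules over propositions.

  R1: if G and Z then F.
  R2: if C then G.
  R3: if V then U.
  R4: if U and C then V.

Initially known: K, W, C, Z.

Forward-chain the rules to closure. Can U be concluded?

U would need V (R3), but V is never established.

No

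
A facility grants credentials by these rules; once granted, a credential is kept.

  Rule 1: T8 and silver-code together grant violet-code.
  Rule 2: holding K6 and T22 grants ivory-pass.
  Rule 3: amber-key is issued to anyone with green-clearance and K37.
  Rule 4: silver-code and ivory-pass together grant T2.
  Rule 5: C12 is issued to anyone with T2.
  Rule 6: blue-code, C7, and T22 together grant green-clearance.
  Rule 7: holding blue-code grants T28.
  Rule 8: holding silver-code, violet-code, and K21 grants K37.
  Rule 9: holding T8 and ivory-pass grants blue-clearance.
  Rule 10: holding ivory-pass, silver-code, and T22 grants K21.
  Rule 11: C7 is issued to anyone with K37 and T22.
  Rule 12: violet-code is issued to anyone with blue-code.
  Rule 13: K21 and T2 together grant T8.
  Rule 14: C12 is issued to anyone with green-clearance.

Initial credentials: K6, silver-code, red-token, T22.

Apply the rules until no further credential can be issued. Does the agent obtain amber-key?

No

amber-key would need green-clearance and K37 (Rule 3), but green-clearance is never granted.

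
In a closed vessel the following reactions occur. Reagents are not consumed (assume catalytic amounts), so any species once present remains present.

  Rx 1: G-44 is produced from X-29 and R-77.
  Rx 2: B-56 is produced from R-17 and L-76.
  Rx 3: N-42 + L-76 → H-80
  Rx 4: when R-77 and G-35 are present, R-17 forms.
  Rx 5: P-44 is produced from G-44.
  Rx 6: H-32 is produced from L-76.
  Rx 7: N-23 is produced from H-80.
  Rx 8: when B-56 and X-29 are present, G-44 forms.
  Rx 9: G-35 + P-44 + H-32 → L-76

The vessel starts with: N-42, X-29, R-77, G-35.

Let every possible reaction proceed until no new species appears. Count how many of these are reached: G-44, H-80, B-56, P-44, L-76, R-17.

R-77 and G-35 present → R-17 forms (Rx 4).
X-29 and R-77 present → G-44 forms (Rx 1).
G-44 present → P-44 forms (Rx 5).
G-44: reached.
H-80 would need N-42 and L-76 (Rx 3), but L-76 never forms.
B-56 would need R-17 and L-76 (Rx 2), but L-76 never forms.
P-44: reached.
L-76 would need G-35, P-44, and H-32 (Rx 9), but H-32 never forms.
R-17: reached.
Reached: G-44, P-44, and R-17 — 3 of the 6.

3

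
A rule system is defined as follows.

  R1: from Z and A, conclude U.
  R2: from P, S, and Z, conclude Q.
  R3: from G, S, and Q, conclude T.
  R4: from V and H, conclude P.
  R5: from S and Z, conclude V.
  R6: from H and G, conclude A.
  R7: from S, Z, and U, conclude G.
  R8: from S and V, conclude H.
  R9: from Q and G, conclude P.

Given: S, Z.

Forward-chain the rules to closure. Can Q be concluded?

Yes

S and Z hold, so V follows (R5).
From S and V, R8 gives H.
V and H hold, so P follows (R4).
P, S, and Z hold, so Q follows (R2).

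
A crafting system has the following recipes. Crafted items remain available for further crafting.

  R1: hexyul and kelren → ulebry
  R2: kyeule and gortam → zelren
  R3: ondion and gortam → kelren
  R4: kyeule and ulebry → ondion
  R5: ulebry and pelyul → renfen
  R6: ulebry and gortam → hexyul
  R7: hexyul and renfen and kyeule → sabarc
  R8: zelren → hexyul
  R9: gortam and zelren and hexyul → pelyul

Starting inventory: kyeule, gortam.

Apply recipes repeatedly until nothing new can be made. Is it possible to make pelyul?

kyeule and gortam → zelren (R2).
Using R8, zelren makes hexyul.
gortam and zelren and hexyul → pelyul (R9).

Yes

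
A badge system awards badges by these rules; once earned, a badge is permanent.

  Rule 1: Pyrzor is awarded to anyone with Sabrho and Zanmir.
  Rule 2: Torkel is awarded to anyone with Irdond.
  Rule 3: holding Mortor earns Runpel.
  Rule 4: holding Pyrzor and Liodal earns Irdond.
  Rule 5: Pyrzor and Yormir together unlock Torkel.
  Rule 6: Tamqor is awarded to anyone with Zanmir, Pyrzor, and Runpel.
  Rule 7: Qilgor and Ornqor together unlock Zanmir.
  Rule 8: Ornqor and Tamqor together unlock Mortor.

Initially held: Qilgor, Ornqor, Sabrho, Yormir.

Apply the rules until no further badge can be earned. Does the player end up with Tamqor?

Tamqor would need Zanmir, Pyrzor, and Runpel (Rule 6), but Runpel is never earned.

No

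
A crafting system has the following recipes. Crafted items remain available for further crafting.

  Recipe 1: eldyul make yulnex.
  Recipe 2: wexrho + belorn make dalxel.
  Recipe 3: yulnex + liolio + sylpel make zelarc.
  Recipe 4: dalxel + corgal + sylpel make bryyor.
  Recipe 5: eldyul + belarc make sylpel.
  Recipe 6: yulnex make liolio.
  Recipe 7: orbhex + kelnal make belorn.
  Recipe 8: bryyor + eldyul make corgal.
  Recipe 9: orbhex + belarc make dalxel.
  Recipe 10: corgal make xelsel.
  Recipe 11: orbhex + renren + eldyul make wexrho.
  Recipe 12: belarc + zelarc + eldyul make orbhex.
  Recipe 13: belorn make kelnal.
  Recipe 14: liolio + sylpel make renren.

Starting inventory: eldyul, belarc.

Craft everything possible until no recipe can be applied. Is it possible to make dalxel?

eldyul + belarc → sylpel (Recipe 5).
Using Recipe 1, eldyul makes yulnex.
yulnex → liolio (Recipe 6).
Using Recipe 3, yulnex, liolio, and sylpel make zelarc.
belarc + zelarc + eldyul → orbhex (Recipe 12).
Using Recipe 9, orbhex and belarc make dalxel.

Yes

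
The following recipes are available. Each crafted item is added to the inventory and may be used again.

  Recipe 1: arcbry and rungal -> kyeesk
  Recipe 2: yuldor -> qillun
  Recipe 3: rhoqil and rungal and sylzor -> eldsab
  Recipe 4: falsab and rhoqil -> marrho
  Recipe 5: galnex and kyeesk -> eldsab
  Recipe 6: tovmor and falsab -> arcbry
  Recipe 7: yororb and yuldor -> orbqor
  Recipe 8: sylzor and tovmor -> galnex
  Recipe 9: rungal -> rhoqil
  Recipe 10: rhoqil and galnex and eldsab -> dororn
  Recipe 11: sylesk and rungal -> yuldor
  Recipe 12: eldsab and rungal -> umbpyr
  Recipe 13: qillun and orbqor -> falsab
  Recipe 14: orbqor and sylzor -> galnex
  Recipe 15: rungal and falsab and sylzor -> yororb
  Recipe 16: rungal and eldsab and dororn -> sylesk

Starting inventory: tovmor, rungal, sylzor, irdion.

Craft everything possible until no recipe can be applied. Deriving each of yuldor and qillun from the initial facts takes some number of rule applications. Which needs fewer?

yuldor: rungal -> rhoqil (Recipe 9). sylzor and tovmor -> galnex (Recipe 8). rhoqil and rungal and sylzor -> eldsab (Recipe 3). rhoqil and galnex and eldsab -> dororn (Recipe 10). Using Recipe 16, rungal, eldsab, and dororn make sylesk. sylesk and rungal -> yuldor (Recipe 11). [6 rule applications]
qillun: rungal -> rhoqil (Recipe 9). Using Recipe 8, sylzor and tovmor make galnex. rhoqil and rungal and sylzor -> eldsab (Recipe 3). rhoqil and galnex and eldsab -> dororn (Recipe 10). rungal and eldsab and dororn -> sylesk (Recipe 16). sylesk and rungal -> yuldor (Recipe 11). yuldor -> qillun (Recipe 2). [7 rule applications]
yuldor needs fewer.

yuldor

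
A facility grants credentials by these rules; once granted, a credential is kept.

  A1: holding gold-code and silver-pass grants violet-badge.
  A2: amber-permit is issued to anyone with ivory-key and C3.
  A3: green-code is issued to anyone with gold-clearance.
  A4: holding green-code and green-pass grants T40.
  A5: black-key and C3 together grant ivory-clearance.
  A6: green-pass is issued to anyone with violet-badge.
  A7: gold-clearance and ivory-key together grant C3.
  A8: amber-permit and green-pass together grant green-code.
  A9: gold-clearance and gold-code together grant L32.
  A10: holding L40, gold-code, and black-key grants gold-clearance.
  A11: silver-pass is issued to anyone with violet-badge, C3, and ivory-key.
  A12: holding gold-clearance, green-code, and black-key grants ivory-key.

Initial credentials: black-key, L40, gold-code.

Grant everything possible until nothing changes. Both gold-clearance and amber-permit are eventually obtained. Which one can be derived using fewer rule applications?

gold-clearance

gold-clearance: Holding L40, gold-code, and black-key grants gold-clearance (A10). [1 rule application]
amber-permit: Holding L40, gold-code, and black-key grants gold-clearance (A10). Holding gold-clearance grants green-code (A3). Holding gold-clearance, green-code, and black-key grants ivory-key (A12). Holding gold-clearance and ivory-key grants C3 (A7). Holding ivory-key and C3 grants amber-permit (A2). [5 rule applications]
gold-clearance needs fewer.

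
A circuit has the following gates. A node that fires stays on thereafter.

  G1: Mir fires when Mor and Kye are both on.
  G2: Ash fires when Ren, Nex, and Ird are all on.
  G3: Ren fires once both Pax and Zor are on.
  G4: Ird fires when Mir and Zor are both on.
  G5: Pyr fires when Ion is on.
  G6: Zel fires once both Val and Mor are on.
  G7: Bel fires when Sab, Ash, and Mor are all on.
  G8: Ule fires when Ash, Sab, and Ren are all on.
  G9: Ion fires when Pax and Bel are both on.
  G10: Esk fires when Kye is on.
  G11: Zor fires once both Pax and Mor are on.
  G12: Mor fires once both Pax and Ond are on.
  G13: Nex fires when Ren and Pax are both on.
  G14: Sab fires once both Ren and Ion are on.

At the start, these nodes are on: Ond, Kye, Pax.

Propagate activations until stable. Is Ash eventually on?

Pax and Ond are on, so Mor fires (G12).
G1: Mor and Kye on → Mir on.
G11: Pax and Mor on → Zor on.
G4: Mir and Zor on → Ird on.
Pax and Zor are on, so Ren fires (G3).
G13: Ren and Pax on → Nex on.
G2: Ren, Nex, and Ird on → Ash on.

Yes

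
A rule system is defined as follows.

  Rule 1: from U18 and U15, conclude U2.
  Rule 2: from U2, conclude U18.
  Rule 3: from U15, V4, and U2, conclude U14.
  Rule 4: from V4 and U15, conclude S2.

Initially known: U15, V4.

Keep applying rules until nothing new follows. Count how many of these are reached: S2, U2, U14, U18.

1

V4 and U15 hold, so S2 follows (Rule 4).
S2: reached.
U2 would need U18 and U15 (Rule 1), but U18 is never established.
U14 would need U15, V4, and U2 (Rule 3), but U2 is never established.
U18 would need U2 (Rule 2), but U2 is never established.
Reached: S2 — 1 of the 4.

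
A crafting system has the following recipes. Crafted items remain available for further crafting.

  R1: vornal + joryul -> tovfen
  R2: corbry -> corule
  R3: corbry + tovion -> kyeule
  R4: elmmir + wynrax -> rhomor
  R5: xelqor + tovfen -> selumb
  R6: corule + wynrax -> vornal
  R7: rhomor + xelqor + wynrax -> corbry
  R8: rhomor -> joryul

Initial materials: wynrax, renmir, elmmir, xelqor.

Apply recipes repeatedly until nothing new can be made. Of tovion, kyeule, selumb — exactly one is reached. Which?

selumb

elmmir + wynrax -> rhomor (R4).
rhomor -> joryul (R8).
rhomor + xelqor + wynrax -> corbry (R7).
corbry -> corule (R2).
Using R6, corule and wynrax make vornal.
vornal + joryul -> tovfen (R1).
xelqor + tovfen -> selumb (R5).
kyeule would need corbry and tovion (R3), but tovion is never obtained. No rule produces tovion, and it is not given.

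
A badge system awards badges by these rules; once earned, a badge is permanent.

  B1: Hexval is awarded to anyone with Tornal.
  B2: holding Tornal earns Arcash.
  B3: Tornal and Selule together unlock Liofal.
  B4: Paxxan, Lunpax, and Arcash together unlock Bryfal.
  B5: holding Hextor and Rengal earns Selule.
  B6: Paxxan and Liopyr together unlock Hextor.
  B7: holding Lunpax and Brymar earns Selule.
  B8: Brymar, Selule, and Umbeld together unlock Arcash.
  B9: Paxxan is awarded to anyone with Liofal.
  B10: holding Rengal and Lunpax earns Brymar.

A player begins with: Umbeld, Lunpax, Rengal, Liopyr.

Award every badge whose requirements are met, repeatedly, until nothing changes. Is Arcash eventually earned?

Yes

With Rengal and Lunpax, Brymar is earned (B10).
With Lunpax and Brymar, Selule is earned (B7).
With Brymar, Selule, and Umbeld, Arcash is earned (B8).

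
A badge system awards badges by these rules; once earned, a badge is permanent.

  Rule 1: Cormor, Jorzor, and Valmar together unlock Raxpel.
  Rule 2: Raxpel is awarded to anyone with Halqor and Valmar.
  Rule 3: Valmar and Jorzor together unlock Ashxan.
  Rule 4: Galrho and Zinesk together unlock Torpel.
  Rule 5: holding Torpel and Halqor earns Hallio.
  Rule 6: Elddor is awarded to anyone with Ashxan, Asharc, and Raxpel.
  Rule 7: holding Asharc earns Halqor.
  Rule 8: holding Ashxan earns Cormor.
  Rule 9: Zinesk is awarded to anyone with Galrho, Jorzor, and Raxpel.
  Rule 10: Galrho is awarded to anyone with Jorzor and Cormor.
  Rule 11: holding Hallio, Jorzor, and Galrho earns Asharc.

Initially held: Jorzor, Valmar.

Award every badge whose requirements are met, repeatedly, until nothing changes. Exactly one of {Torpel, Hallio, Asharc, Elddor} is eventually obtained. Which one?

Torpel

With Valmar and Jorzor, Ashxan is earned (Rule 3).
With Ashxan, Cormor is earned (Rule 8).
With Cormor, Jorzor, and Valmar, Raxpel is earned (Rule 1).
With Jorzor and Cormor, Galrho is earned (Rule 10).
With Galrho, Jorzor, and Raxpel, Zinesk is earned (Rule 9).
With Galrho and Zinesk, Torpel is earned (Rule 4).
Elddor would need Ashxan, Asharc, and Raxpel (Rule 6), but Asharc is never earned. Hallio would need Torpel and Halqor (Rule 5), but Halqor is never earned. Asharc would need Hallio, Jorzor, and Galrho (Rule 11), but Hallio is never earned.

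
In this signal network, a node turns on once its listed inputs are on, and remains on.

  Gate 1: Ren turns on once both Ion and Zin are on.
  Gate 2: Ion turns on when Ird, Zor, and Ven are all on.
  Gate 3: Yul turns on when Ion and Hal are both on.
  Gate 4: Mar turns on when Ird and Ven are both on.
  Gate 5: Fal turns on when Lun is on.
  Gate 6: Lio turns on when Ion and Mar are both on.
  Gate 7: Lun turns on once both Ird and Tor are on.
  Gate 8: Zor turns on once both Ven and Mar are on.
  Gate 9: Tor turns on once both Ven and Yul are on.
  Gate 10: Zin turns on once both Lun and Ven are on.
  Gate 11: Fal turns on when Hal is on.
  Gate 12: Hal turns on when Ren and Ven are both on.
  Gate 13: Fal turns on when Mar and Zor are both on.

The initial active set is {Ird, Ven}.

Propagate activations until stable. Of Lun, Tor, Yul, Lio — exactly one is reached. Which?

Gate 4: Ird and Ven on → Mar on.
Ven and Mar are on, so Zor turns on (Gate 8).
Gate 2: Ird, Zor, and Ven on → Ion on.
Ion and Mar are on, so Lio turns on (Gate 6).
Yul would need Ion and Hal (Gate 3), but Hal never turns on. Lun would need Ird and Tor (Gate 7), but Tor never turns on. Tor would need Ven and Yul (Gate 9), but Yul never turns on.

Lio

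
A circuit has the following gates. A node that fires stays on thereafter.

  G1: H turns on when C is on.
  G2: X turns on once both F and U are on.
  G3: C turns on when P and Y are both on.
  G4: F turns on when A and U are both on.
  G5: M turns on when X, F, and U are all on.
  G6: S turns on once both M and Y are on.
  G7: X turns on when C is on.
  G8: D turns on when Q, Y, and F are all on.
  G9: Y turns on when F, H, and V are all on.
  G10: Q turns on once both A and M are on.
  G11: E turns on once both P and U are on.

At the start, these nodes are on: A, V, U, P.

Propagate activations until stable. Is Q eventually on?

G4: A and U on → F on.
F and U are on, so X turns on (G2).
X, F, and U are on, so M turns on (G5).
G10: A and M on → Q on.

Yes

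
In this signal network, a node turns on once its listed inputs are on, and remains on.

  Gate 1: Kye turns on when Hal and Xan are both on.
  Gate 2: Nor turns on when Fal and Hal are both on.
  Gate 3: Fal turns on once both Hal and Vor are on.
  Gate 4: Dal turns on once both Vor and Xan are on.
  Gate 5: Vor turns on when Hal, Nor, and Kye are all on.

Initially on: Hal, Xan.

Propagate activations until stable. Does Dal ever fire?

No

Dal would need Vor and Xan (Gate 4), but Vor never turns on.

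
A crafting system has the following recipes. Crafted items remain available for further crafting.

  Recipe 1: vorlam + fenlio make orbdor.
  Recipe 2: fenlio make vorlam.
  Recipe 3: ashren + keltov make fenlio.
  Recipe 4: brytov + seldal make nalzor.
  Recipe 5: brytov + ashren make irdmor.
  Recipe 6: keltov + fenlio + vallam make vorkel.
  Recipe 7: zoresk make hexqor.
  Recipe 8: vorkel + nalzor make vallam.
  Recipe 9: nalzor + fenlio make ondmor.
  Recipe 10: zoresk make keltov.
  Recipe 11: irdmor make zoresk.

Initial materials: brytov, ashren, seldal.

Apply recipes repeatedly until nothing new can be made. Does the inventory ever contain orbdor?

Yes

Using Recipe 5, brytov and ashren make irdmor.
irdmor → zoresk (Recipe 11).
Using Recipe 10, zoresk makes keltov.
Using Recipe 3, ashren and keltov make fenlio.
fenlio → vorlam (Recipe 2).
vorlam + fenlio → orbdor (Recipe 1).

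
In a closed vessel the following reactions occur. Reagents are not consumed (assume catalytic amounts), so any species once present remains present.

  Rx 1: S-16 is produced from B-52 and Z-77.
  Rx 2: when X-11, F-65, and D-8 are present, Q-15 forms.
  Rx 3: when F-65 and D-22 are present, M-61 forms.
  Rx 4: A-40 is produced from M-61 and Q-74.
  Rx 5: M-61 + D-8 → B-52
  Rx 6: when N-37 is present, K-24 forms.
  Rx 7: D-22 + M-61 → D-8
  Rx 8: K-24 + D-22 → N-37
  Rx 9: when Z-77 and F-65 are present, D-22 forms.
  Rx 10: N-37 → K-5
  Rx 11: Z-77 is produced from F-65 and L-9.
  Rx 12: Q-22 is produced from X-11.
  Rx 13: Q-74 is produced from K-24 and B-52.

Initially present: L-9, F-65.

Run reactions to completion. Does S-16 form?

Yes

F-65 and L-9 present → Z-77 forms (Rx 11).
Z-77 and F-65 present → D-22 forms (Rx 9).
F-65 and D-22 present → M-61 forms (Rx 3).
D-22 and M-61 present → D-8 forms (Rx 7).
M-61 and D-8 present → B-52 forms (Rx 5).
B-52 and Z-77 present → S-16 forms (Rx 1).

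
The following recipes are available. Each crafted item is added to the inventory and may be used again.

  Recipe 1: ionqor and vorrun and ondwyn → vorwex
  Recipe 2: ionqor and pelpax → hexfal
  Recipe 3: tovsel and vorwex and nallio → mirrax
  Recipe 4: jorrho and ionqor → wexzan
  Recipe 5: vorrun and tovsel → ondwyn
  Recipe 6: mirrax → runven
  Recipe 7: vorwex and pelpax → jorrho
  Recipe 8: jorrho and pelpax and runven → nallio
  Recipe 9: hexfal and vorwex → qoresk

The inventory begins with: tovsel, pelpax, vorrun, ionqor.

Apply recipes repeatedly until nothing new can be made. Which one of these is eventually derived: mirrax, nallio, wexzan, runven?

wexzan

vorrun and tovsel → ondwyn (Recipe 5).
ionqor and vorrun and ondwyn → vorwex (Recipe 1).
Using Recipe 7, vorwex and pelpax make jorrho.
Using Recipe 4, jorrho and ionqor make wexzan.
nallio would need jorrho, pelpax, and runven (Recipe 8), but runven is never obtained. mirrax would need tovsel, vorwex, and nallio (Recipe 3), but nallio is never obtained. runven would need mirrax (Recipe 6), but mirrax is never obtained.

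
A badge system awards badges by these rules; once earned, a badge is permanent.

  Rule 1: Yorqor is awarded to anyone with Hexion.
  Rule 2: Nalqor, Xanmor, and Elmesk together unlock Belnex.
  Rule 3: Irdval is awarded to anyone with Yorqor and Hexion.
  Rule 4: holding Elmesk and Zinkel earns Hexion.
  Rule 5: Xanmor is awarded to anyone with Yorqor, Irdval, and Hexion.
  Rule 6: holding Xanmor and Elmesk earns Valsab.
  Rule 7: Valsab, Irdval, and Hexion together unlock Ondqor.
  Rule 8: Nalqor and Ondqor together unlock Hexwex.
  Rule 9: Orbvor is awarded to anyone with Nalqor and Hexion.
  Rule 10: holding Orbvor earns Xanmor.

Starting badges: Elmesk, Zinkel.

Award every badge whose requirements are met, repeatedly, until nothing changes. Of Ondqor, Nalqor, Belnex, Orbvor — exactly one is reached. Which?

With Elmesk and Zinkel, Hexion is earned (Rule 4).
With Hexion, Yorqor is earned (Rule 1).
With Yorqor and Hexion, Irdval is earned (Rule 3).
With Yorqor, Irdval, and Hexion, Xanmor is earned (Rule 5).
With Xanmor and Elmesk, Valsab is earned (Rule 6).
With Valsab, Irdval, and Hexion, Ondqor is earned (Rule 7).
Orbvor would need Nalqor and Hexion (Rule 9), but Nalqor is never earned. Belnex would need Nalqor, Xanmor, and Elmesk (Rule 2), but Nalqor is never earned. No rule produces Nalqor, and it is not given.

Ondqor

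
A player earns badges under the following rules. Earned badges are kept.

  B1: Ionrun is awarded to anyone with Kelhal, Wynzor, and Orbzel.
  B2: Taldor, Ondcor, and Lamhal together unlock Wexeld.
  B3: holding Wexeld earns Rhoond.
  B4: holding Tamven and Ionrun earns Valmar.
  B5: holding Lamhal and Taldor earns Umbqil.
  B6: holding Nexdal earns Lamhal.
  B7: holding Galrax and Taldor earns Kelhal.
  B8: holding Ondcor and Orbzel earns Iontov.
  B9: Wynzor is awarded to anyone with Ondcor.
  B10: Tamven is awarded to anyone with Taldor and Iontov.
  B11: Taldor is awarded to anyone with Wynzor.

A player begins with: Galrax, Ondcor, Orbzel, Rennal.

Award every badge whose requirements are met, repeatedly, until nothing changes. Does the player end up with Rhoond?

No

Rhoond would need Wexeld (B3), but Wexeld is never earned.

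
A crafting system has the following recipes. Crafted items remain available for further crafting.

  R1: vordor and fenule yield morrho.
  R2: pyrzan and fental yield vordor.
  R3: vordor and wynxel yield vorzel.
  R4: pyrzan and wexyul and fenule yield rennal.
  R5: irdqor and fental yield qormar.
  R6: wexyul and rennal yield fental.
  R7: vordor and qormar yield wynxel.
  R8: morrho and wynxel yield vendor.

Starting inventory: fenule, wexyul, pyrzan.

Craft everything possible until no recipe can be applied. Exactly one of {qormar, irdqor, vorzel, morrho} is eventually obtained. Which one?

morrho

Using R4, pyrzan, wexyul, and fenule make rennal.
Using R6, wexyul and rennal make fental.
Using R2, pyrzan and fental make vordor.
Using R1, vordor and fenule make morrho.
qormar would need irdqor and fental (R5), but irdqor is never obtained. vorzel would need vordor and wynxel (R3), but wynxel is never obtained. No rule produces irdqor, and it is not given.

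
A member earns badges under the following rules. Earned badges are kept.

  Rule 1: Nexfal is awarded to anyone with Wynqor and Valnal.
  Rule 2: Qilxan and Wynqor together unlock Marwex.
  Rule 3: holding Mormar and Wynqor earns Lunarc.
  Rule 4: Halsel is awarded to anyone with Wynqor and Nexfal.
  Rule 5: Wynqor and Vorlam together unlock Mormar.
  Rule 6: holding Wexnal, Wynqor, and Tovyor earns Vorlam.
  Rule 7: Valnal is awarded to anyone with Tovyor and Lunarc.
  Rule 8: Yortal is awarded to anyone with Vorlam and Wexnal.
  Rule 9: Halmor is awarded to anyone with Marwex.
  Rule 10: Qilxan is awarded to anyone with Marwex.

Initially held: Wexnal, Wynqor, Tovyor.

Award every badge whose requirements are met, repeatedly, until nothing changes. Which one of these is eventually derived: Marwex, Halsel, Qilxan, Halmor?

With Wexnal, Wynqor, and Tovyor, Vorlam is earned (Rule 6).
With Wynqor and Vorlam, Mormar is earned (Rule 5).
With Mormar and Wynqor, Lunarc is earned (Rule 3).
With Tovyor and Lunarc, Valnal is earned (Rule 7).
With Wynqor and Valnal, Nexfal is earned (Rule 1).
With Wynqor and Nexfal, Halsel is earned (Rule 4).
Qilxan would need Marwex (Rule 10), but Marwex is never earned. Marwex would need Qilxan and Wynqor (Rule 2), but Qilxan is never earned. Halmor would need Marwex (Rule 9), but Marwex is never earned.

Halsel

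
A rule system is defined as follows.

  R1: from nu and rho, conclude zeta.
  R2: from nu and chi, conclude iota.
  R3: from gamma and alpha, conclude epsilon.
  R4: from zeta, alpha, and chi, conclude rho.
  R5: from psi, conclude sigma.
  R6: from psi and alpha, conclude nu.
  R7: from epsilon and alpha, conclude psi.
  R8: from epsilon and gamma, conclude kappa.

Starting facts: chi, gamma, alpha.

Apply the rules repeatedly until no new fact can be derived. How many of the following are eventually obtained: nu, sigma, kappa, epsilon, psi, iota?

6

From gamma and alpha, R3 gives epsilon.
From epsilon and gamma, R8 gives kappa.
From epsilon and alpha, R7 gives psi.
From psi, R5 gives sigma.
From psi and alpha, R6 gives nu.
From nu and chi, R2 gives iota.
nu: reached.
sigma: reached.
kappa: reached.
epsilon: reached.
psi: reached.
iota: reached.
All 6 are reached.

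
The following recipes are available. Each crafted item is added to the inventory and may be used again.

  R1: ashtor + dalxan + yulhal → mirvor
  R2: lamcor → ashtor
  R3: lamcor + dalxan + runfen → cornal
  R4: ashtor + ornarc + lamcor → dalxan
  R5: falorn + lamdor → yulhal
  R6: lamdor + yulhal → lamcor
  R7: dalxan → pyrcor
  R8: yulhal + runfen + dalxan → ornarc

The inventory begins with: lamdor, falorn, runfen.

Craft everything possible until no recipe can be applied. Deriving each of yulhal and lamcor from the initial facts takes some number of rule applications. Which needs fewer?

yulhal: Using R5, falorn and lamdor make yulhal. [1 rule application]
lamcor: Using R5, falorn and lamdor make yulhal. lamdor + yulhal → lamcor (R6). [2 rule applications]
yulhal needs fewer.

yulhal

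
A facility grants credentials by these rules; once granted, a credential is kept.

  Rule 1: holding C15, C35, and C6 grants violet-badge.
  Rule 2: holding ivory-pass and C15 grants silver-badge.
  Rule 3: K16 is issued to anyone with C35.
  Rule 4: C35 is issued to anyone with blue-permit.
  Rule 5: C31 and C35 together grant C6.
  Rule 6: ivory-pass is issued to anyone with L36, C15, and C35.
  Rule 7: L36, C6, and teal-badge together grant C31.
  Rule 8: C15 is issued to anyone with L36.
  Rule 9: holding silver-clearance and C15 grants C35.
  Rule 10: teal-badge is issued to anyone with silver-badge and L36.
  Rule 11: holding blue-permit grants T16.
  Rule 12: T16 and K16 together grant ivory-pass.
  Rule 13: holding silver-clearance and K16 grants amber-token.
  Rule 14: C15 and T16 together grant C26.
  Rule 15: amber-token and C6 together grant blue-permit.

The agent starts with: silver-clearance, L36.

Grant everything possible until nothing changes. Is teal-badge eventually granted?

Yes

Holding L36 grants C15 (Rule 8).
Holding silver-clearance and C15 grants C35 (Rule 9).
Holding L36, C15, and C35 grants ivory-pass (Rule 6).
Holding ivory-pass and C15 grants silver-badge (Rule 2).
Holding silver-badge and L36 grants teal-badge (Rule 10).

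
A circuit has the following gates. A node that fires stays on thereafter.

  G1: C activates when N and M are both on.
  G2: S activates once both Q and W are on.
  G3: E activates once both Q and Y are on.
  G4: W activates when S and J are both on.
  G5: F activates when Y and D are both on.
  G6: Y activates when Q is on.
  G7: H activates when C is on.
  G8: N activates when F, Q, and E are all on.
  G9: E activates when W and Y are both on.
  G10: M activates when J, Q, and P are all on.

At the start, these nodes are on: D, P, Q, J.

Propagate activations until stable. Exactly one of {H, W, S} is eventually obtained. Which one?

H

G6: Q on → Y on.
J, Q, and P are on, so M activates (G10).
Y and D are on, so F activates (G5).
G3: Q and Y on → E on.
G8: F, Q, and E on → N on.
G1: N and M on → C on.
C is on, so H activates (G7).
S would need Q and W (G2), but W never turns on. W would need S and J (G4), but S never turns on.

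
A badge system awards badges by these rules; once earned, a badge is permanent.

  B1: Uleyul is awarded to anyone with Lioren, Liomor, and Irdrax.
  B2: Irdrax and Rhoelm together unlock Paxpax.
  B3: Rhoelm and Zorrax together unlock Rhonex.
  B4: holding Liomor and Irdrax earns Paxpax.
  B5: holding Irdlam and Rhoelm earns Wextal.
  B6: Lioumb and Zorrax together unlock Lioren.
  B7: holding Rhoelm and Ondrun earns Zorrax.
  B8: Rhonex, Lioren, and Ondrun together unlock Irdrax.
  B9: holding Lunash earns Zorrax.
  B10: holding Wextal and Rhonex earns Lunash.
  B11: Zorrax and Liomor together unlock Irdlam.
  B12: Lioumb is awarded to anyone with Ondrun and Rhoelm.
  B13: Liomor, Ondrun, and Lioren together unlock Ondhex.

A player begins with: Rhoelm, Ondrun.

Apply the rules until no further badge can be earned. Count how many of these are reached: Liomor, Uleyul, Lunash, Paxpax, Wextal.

With Rhoelm and Ondrun, Zorrax is earned (B7).
With Ondrun and Rhoelm, Lioumb is earned (B12).
With Lioumb and Zorrax, Lioren is earned (B6).
With Rhoelm and Zorrax, Rhonex is earned (B3).
With Rhonex, Lioren, and Ondrun, Irdrax is earned (B8).
With Irdrax and Rhoelm, Paxpax is earned (B2).
No rule produces Liomor, and it is not given.
Uleyul would need Lioren, Liomor, and Irdrax (B1), but Liomor is never earned.
Lunash would need Wextal and Rhonex (B10), but Wextal is never earned.
Paxpax: reached.
Wextal would need Irdlam and Rhoelm (B5), but Irdlam is never earned.
Reached: Paxpax — 1 of the 5.

1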